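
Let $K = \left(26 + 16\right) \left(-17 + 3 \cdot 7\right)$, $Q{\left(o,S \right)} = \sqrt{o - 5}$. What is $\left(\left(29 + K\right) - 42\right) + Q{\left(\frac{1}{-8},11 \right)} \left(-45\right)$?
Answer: $155 - \frac{45 i \sqrt{82}}{4} \approx 155.0 - 101.87 i$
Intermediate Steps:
$Q{\left(o,S \right)} = \sqrt{-5 + o}$
$K = 168$ ($K = 42 \left(-17 + 21\right) = 42 \cdot 4 = 168$)
$\left(\left(29 + K\right) - 42\right) + Q{\left(\frac{1}{-8},11 \right)} \left(-45\right) = \left(\left(29 + 168\right) - 42\right) + \sqrt{-5 + \frac{1}{-8}} \left(-45\right) = \left(197 - 42\right) + \sqrt{-5 - \frac{1}{8}} \left(-45\right) = 155 + \sqrt{- \frac{41}{8}} \left(-45\right) = 155 + \frac{i \sqrt{82}}{4} \left(-45\right) = 155 - \frac{45 i \sqrt{82}}{4}$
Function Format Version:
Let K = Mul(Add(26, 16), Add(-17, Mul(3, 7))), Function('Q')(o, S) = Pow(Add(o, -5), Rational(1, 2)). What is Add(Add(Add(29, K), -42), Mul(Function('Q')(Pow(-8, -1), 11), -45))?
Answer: Add(155, Mul(Rational(-45, 4), I, Pow(82, Rational(1, 2)))) ≈ Add(155.00, Mul(-101.87, I))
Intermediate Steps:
Function('Q')(o, S) = Pow(Add(-5, o), Rational(1, 2))
K = 168 (K = Mul(42, Add(-17, 21)) = Mul(42, 4) = 168)
Add(Add(Add(29, K), -42), Mul(Function('Q')(Pow(-8, -1), 11), -45)) = Add(Add(Add(29, 168), -42), Mul(Pow(Add(-5, Pow(-8, -1)), Rational(1, 2)), -45)) = Add(Add(197, -42), Mul(Pow(Add(-5, Rational(-1, 8)), Rational(1, 2)), -45)) = Add(155, Mul(Pow(Rational(-41, 8), Rational(1, 2)), -45)) = Add(155, Mul(Mul(Rational(1, 4), I, Pow(82, Rational(1, 2))), -45)) = Add(155, Mul(Rational(-45, 4), I, Pow(82, Rational(1, 2))))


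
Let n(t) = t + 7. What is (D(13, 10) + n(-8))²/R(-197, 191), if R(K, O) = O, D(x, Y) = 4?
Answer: 9/191 ≈ 0.047120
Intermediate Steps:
n(t) = 7 + t
(D(13, 10) + n(-8))²/R(-197, 191) = (4 + (7 - 8))²/191 = (4 - 1)²*(1/191) = 3²*(1/191) = 9*(1/191) = 9/191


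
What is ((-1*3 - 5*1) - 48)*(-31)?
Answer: 1736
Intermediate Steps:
((-1*3 - 5*1) - 48)*(-31) = ((-3 - 5) - 48)*(-31) = (-8 - 48)*(-31) = -56*(-31) = 1736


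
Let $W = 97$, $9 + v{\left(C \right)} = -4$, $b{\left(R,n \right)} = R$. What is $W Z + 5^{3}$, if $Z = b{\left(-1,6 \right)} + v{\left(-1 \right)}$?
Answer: $-1233$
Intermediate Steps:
$v{\left(C \right)} = -13$ ($v{\left(C \right)} = -9 - 4 = -13$)
$Z = -14$ ($Z = -1 - 13 = -14$)
$W Z + 5^{3} = 97 \left(-14\right) + 5^{3} = -1358 + 125 = -1233$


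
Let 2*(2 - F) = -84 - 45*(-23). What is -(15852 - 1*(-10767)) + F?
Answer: -54185/2 ≈ -27093.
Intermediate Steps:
F = -947/2 (F = 2 - (-84 - 45*(-23))/2 = 2 - (-84 + 1035)/2 = 2 - ½*951 = 2 - 951/2 = -947/2 ≈ -473.50)
-(15852 - 1*(-10767)) + F = -(15852 - 1*(-10767)) - 947/2 = -(15852 + 10767) - 947/2 = -1*26619 - 947/2 = -26619 - 947/2 = -54185/2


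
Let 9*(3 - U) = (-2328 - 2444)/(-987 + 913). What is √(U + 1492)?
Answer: √18331613/111 ≈ 38.572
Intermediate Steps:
U = -1387/333 (U = 3 - (-2328 - 2444)/(9*(-987 + 913)) = 3 - (-4772)/(9*(-74)) = 3 - (-4772)*(-1)/(9*74) = 3 - ⅑*2386/37 = 3 - 2386/333 = -1387/333 ≈ -4.1652)
√(U + 1492) = √(-1387/333 + 1492) = √(495449/333) = √18331613/111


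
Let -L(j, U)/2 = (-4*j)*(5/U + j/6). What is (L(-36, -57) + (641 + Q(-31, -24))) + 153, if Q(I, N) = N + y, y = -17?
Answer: 47619/19 ≈ 2506.3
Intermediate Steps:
Q(I, N) = -17 + N (Q(I, N) = N - 17 = -17 + N)
L(j, U) = 8*j*(5/U + j/6) (L(j, U) = -2*(-4*j)*(5/U + j/6) = -(-8)*j*(5/U + j/6) = 8*j*(5/U + j/6))
(L(-36, -57) + (641 + Q(-31, -24))) + 153 = ((4/3)*(-36)*(30 - 57*(-36))/(-57) + (641 + (-17 - 24))) + 153 = ((4/3)*(-36)*(-1/57)*(30 + 2052) + (641 - 41)) + 153 = ((4/3)*(-36)*(-1/57)*2082 + 600) + 153 = (33312/19 + 600) + 153 = 44712/19 + 153 = 47619/19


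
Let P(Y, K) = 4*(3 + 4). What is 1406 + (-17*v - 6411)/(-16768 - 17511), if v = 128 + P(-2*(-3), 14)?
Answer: 48205337/34279 ≈ 1406.3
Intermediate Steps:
P(Y, K) = 28 (P(Y, K) = 4*7 = 28)
v = 156 (v = 128 + 28 = 156)
1406 + (-17*v - 6411)/(-16768 - 17511) = 1406 + (-17*156 - 6411)/(-16768 - 17511) = 1406 + (-2652 - 6411)/(-34279) = 1406 - 9063*(-1/34279) = 1406 + 9063/34279 = 48205337/34279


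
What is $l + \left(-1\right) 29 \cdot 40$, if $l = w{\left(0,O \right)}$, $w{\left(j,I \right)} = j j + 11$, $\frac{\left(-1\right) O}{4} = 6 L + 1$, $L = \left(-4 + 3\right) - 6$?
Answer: $-1149$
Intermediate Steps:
$L = -7$ ($L = -1 - 6 = -7$)
$O = 164$ ($O = - 4 \left(6 \left(-7\right) + 1\right) = - 4 \left(-42 + 1\right) = \left(-4\right) \left(-41\right) = 164$)
$w{\left(j,I \right)} = 11 + j^{2}$ ($w{\left(j,I \right)} = j^{2} + 11 = 11 + j^{2}$)
$l = 11$ ($l = 11 + 0^{2} = 11 + 0 = 11$)
$l + \left(-1\right) 29 \cdot 40 = 11 + \left(-1\right) 29 \cdot 40 = 11 - 1160 = -1149$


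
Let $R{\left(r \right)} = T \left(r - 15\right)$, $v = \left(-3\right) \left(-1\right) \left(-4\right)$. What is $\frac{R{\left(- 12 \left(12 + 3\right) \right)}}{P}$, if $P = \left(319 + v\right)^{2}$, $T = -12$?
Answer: $\frac{2340}{94249} \approx 0.024828$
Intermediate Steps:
$v = -12$ ($v = 3 \left(-4\right) = -12$)
$R{\left(r \right)} = 180 - 12 r$ ($R{\left(r \right)} = - 12 \left(r - 15\right) = - 12 \left(-15 + r\right) = 180 - 12 r$)
$P = 94249$ ($P = \left(319 - 12\right)^{2} = 307^{2} = 94249$)
$\frac{R{\left(- 12 \left(12 + 3\right) \right)}}{P} = \frac{180 - 12 \left(- 12 \left(12 + 3\right)\right)}{94249} = \left(180 - 12 \left(\left(-12\right) 15\right)\right) \frac{1}{94249} = \left(180 - -2160\right) \frac{1}{94249} = \left(180 + 2160\right) \frac{1}{94249} = 2340 \cdot \frac{1}{94249} = \frac{2340}{94249}$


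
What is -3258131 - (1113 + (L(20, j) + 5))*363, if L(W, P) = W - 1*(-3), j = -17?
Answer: -3672314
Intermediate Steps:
L(W, P) = 3 + W (L(W, P) = W + 3 = 3 + W)
-3258131 - (1113 + (L(20, j) + 5))*363 = -3258131 - (1113 + ((3 + 20) + 5))*363 = -3258131 - (1113 + (23 + 5))*363 = -3258131 - (1113 + 28)*363 = -3258131 - 1141*363 = -3258131 - 1*414183 = -3258131 - 414183 = -3672314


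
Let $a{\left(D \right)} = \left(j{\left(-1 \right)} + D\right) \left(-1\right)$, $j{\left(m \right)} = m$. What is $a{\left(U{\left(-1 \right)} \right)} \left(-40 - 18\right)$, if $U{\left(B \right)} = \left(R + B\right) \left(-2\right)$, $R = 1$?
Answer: $-58$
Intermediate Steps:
$U{\left(B \right)} = -2 - 2 B$ ($U{\left(B \right)} = \left(1 + B\right) \left(-2\right) = -2 - 2 B$)
$a{\left(D \right)} = 1 - D$ ($a{\left(D \right)} = \left(-1 + D\right) \left(-1\right) = 1 - D$)
$a{\left(U{\left(-1 \right)} \right)} \left(-40 - 18\right) = \left(1 - \left(-2 - -2\right)\right) \left(-40 - 18\right) = \left(1 - \left(-2 + 2\right)\right) \left(-58\right) = \left(1 - 0\right) \left(-58\right) = \left(1 + 0\right) \left(-58\right) = 1 \left(-58\right) = -58$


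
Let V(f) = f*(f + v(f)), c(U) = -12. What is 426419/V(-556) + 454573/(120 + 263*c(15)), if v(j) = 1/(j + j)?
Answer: -92820332087/625692276 ≈ -148.35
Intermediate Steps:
v(j) = 1/(2*j)
V(f) = f*(f + 1/(2*f))
426419/V(-556) + 454573/(120 + 263*c(15)) = 426419/(½ + (-556)²) + 454573/(120 + 263*(-12)) = 426419/(½ + 309136) + 454573/(120 - 3156) = 426419/(618273/2) + 454573/(-3036) = 426419*(2/618273) + 454573*(-1/3036) = 852838/618273 - 454573/3036 = -92820332087/625692276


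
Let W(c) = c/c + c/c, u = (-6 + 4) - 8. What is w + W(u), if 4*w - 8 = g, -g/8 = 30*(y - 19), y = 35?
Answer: -956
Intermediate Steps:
u = -10 (u = -2 - 8 = -10)
W(c) = 2 (W(c) = 1 + 1 = 2)
g = -3840 (g = -240*(35 - 19) = -240*16 = -8*480 = -3840)
w = -958 (w = 2 + (¼)*(-3840) = 2 - 960 = -958)
w + W(u) = -958 + 2 = -956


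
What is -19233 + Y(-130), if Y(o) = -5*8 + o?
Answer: -19403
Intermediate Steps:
Y(o) = -40 + o
-19233 + Y(-130) = -19233 + (-40 - 130) = -19233 - 170 = -19403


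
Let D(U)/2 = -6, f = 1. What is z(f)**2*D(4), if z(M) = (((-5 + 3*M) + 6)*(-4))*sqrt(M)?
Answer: -3072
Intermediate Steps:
D(U) = -12 (D(U) = 2*(-6) = -12)
z(M) = sqrt(M)*(-4 - 12*M) (z(M) = ((1 + 3*M)*(-4))*sqrt(M) = (-4 - 12*M)*sqrt(M) = sqrt(M)*(-4 - 12*M))
z(f)**2*D(4) = (sqrt(1)*(-4 - 12*1))**2*(-12) = (1*(-4 - 12))**2*(-12) = (1*(-16))**2*(-12) = (-16)**2*(-12) = 256*(-12) = -3072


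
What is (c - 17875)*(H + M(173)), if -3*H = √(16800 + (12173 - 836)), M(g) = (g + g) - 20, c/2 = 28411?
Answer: 12696722 - 38947*√28137/3 ≈ 1.0519e+7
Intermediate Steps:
c = 56822 (c = 2*28411 = 56822)
M(g) = -20 + 2*g (M(g) = 2*g - 20 = -20 + 2*g)
H = -√28137/3 (H = -√(16800 + (12173 - 836))/3 = -√(16800 + 11337)/3 = -√28137/3 ≈ -55.914)
(c - 17875)*(H + M(173)) = (56822 - 17875)*(-√28137/3 + (-20 + 2*173)) = 38947*(-√28137/3 + (-20 + 346)) = 38947*(-√28137/3 + 326) = 38947*(326 - √28137/3) = 12696722 - 38947*√28137/3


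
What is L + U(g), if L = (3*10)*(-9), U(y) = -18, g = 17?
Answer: -288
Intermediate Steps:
L = -270 (L = 30*(-9) = -270)
L + U(g) = -270 - 18 = -288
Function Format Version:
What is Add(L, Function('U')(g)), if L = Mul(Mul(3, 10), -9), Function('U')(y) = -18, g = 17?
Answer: -288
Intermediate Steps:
L = -270 (L = Mul(30, -9) = -270)
Add(L, Function('U')(g)) = Add(-270, -18) = -288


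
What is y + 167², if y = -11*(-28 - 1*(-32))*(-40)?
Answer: 29649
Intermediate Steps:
y = 1760 (y = -11*(-28 + 32)*(-40) = -11*4*(-40) = -44*(-40) = 1760)
y + 167² = 1760 + 167² = 1760 + 27889 = 29649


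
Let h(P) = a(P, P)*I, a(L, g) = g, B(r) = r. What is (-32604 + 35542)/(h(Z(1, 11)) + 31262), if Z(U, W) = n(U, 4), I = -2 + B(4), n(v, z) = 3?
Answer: 1469/15634 ≈ 0.093962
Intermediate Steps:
I = 2 (I = -2 + 4 = 2)
Z(U, W) = 3
h(P) = 2*P (h(P) = P*2 = 2*P)
(-32604 + 35542)/(h(Z(1, 11)) + 31262) = (-32604 + 35542)/(2*3 + 31262) = 2938/(6 + 31262) = 2938/31268 = 2938*(1/31268) = 1469/15634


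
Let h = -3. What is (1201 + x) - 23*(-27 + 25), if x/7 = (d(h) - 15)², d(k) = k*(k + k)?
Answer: 1310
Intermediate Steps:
d(k) = 2*k² (d(k) = k*(2*k) = 2*k²)
x = 63 (x = 7*(2*(-3)² - 15)² = 7*(2*9 - 15)² = 7*(18 - 15)² = 7*3² = 7*9 = 63)
(1201 + x) - 23*(-27 + 25) = (1201 + 63) - 23*(-27 + 25) = 1264 - 23*(-2) = 1264 + 46 = 1310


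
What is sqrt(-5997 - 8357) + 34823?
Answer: 34823 + I*sqrt(14354) ≈ 34823.0 + 119.81*I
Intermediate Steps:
sqrt(-5997 - 8357) + 34823 = sqrt(-14354) + 34823 = I*sqrt(14354) + 34823 = 34823 + I*sqrt(14354)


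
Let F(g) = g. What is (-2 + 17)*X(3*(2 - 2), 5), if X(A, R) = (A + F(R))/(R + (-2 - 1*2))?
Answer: 75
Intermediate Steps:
X(A, R) = (A + R)/(-4 + R) (X(A, R) = (A + R)/(R + (-2 - 1*2)) = (A + R)/(R + (-2 - 2)) = (A + R)/(R - 4) = (A + R)/(-4 + R))
(-2 + 17)*X(3*(2 - 2), 5) = (-2 + 17)*((3*(2 - 2) + 5)/(-4 + 5)) = 15*((3*0 + 5)/1) = 15*(1*(0 + 5)) = 15*(1*5) = 15*5 = 75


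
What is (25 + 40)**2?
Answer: 4225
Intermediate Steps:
(25 + 40)**2 = 65**2 = 4225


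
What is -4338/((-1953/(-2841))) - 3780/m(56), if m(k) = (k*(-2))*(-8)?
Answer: -43848879/6944 ≈ -6314.6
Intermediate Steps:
m(k) = 16*k (m(k) = -2*k*(-8) = 16*k)
-4338/((-1953/(-2841))) - 3780/m(56) = -4338/((-1953/(-2841))) - 3780/(16*56) = -4338/((-1953*(-1/2841))) - 3780/896 = -4338/651/947 - 3780*1/896 = -4338*947/651 - 135/32 = -1369362/217 - 135/32 = -43848879/6944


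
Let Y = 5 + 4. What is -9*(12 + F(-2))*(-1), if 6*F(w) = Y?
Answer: 243/2 ≈ 121.50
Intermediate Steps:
Y = 9
F(w) = 3/2 (F(w) = (1/6)*9 = 3/2)
-9*(12 + F(-2))*(-1) = -9*(12 + 3/2)*(-1) = -9*27/2*(-1) = -243/2*(-1) = 243/2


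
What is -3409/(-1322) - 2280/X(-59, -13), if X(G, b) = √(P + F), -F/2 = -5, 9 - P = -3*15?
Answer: -373361/1322 ≈ -282.42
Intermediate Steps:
P = 54 (P = 9 - (-3)*15 = 9 - 1*(-45) = 9 + 45 = 54)
F = 10 (F = -2*(-5) = 10)
X(G, b) = 8 (X(G, b) = √(54 + 10) = √64 = 8)
-3409/(-1322) - 2280/X(-59, -13) = -3409/(-1322) - 2280/8 = -3409*(-1/1322) - 2280*⅛ = 3409/1322 - 285 = -373361/1322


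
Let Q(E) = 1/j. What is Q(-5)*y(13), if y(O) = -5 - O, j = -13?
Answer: 18/13 ≈ 1.3846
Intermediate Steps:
Q(E) = -1/13 (Q(E) = 1/(-13) = -1/13)
Q(-5)*y(13) = -(-5 - 1*13)/13 = -(-5 - 13)/13 = -1/13*(-18) = 18/13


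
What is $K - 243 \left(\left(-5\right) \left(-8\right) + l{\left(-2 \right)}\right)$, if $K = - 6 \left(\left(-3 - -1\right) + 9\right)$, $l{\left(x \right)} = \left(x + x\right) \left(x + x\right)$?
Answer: $-13650$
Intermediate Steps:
$l{\left(x \right)} = 4 x^{2}$ ($l{\left(x \right)} = 2 x 2 x = 4 x^{2}$)
$K = -42$ ($K = - 6 \left(\left(-3 + 1\right) + 9\right) = - 6 \left(-2 + 9\right) = \left(-6\right) 7 = -42$)
$K - 243 \left(\left(-5\right) \left(-8\right) + l{\left(-2 \right)}\right) = -42 - 243 \left(\left(-5\right) \left(-8\right) + 4 \left(-2\right)^{2}\right) = -42 - 243 \left(40 + 4 \cdot 4\right) = -42 - 243 \left(40 + 16\right) = -42 - 13608 = -13650$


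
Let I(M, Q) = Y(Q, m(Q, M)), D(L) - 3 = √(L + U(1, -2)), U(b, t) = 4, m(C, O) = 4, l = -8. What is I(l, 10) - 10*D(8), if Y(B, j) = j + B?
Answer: -16 - 20*√3 ≈ -50.641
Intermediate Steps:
Y(B, j) = B + j
D(L) = 3 + √(4 + L) (D(L) = 3 + √(L + 4) = 3 + √(4 + L))
I(M, Q) = 4 + Q (I(M, Q) = Q + 4 = 4 + Q)
I(l, 10) - 10*D(8) = (4 + 10) - 10*(3 + √(4 + 8)) = 14 - 10*(3 + √12) = 14 - 10*(3 + 2*√3) = 14 + (-30 - 20*√3) = -16 - 20*√3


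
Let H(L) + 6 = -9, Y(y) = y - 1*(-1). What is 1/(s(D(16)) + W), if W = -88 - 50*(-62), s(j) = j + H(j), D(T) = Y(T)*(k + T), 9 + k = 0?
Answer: 1/3116 ≈ 0.00032092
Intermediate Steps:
Y(y) = 1 + y (Y(y) = y + 1 = 1 + y)
H(L) = -15 (H(L) = -6 - 9 = -15)
k = -9 (k = -9 + 0 = -9)
D(T) = (1 + T)*(-9 + T)
s(j) = -15 + j (s(j) = j - 15 = -15 + j)
W = 3012 (W = -88 + 3100 = 3012)
1/(s(D(16)) + W) = 1/((-15 + (1 + 16)*(-9 + 16)) + 3012) = 1/((-15 + 17*7) + 3012) = 1/((-15 + 119) + 3012) = 1/(104 + 3012) = 1/3116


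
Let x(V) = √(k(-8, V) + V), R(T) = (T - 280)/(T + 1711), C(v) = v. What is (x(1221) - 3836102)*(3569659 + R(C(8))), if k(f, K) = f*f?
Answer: -23539256150805998/1719 + 6136243549*√1285/1719 ≈ -1.3693e+13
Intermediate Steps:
R(T) = (-280 + T)/(1711 + T)
k(f, K) = f²
x(V) = √(64 + V) (x(V) = √((-8)² + V) = √(64 + V))
(x(1221) - 3836102)*(3569659 + R(C(8))) = (√(64 + 1221) - 3836102)*(3569659 + (-280 + 8)/(1711 + 8)) = (√1285 - 3836102)*(3569659 - 272/1719) = (-3836102 + √1285)*(3569659 + (1/1719)*(-272)) = (-3836102 + √1285)*(3569659 - 272/1719) = (-3836102 + √1285)*(6136243549/1719) = -23539256150805998/1719 + 6136243549*√1285/1719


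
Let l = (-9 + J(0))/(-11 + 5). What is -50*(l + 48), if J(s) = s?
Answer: -2475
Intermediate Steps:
l = 3/2 (l = (-9 + 0)/(-11 + 5) = -9/(-6) = -9*(-⅙) = 3/2 ≈ 1.5000)
-50*(l + 48) = -50*(3/2 + 48) = -50*99/2 = -2475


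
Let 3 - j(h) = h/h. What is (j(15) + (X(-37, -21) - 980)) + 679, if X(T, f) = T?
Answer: -336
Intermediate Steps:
j(h) = 2 (j(h) = 3 - h/h = 3 - 1*1 = 3 - 1 = 2)
(j(15) + (X(-37, -21) - 980)) + 679 = (2 + (-37 - 980)) + 679 = (2 - 1017) + 679 = -1015 + 679 = -336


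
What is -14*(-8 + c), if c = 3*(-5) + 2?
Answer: 294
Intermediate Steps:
c = -13 (c = -15 + 2 = -13)
-14*(-8 + c) = -14*(-8 - 13) = -14*(-21) = 294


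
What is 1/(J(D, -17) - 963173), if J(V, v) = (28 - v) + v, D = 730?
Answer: -1/963145 ≈ -1.0383e-6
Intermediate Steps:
J(V, v) = 28
1/(J(D, -17) - 963173) = 1/(28 - 963173) = 1/(-963145) = -1/963145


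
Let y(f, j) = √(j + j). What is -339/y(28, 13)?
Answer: -339*√26/26 ≈ -66.483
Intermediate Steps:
y(f, j) = √2*√j (y(f, j) = √(2*j) = √2*√j)
-339/y(28, 13) = -339*√26/26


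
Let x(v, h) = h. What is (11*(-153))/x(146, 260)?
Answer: -1683/260 ≈ -6.4731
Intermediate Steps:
(11*(-153))/x(146, 260) = (11*(-153))/260 = -1683*1/260 = -1683/260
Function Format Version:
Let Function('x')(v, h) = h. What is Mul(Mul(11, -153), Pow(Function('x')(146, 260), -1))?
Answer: Rational(-1683, 260) ≈ -6.4731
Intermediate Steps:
Mul(Mul(11, -153), Pow(Function('x')(146, 260), -1)) = Mul(Mul(11, -153), Pow(260, -1)) = Mul(-1683, Rational(1, 260)) = Rational(-1683, 260)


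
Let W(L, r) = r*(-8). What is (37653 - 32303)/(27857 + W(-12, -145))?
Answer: 5350/29017 ≈ 0.18437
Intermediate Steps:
W(L, r) = -8*r
(37653 - 32303)/(27857 + W(-12, -145)) = (37653 - 32303)/(27857 - 8*(-145)) = 5350/(27857 + 1160) = 5350/29017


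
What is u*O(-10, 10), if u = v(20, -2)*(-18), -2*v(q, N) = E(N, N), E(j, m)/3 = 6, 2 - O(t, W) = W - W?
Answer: 324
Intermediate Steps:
O(t, W) = 2 (O(t, W) = 2 - (W - W) = 2 - 1*0 = 2 + 0 = 2)
E(j, m) = 18 (E(j, m) = 3*6 = 18)
v(q, N) = -9 (v(q, N) = -½*18 = -9)
u = 162 (u = -9*(-18) = 162)
u*O(-10, 10) = 162*2 = 324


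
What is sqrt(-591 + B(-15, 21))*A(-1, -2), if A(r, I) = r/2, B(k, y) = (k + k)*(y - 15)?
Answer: -I*sqrt(771)/2 ≈ -13.883*I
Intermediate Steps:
B(k, y) = 2*k*(-15 + y) (B(k, y) = (2*k)*(-15 + y) = 2*k*(-15 + y))
A(r, I) = r/2 (A(r, I) = r*(1/2) = r/2)
sqrt(-591 + B(-15, 21))*A(-1, -2) = sqrt(-591 + 2*(-15)*(-15 + 21))*((1/2)*(-1)) = sqrt(-591 + 2*(-15)*6)*(-1/2) = sqrt(-591 - 180)*(-1/2) = sqrt(-771)*(-1/2) = (I*sqrt(771))*(-1/2) = -I*sqrt(771)/2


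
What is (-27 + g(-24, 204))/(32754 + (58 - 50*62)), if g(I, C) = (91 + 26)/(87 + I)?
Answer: -11/12999 ≈ -0.00084622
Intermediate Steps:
g(I, C) = 117/(87 + I)
(-27 + g(-24, 204))/(32754 + (58 - 50*62)) = (-27 + 117/(87 - 24))/(32754 + (58 - 50*62)) = (-27 + 117/63)/(32754 + (58 - 3100)) = (-27 + 117*(1/63))/(32754 - 3042) = (-27 + 13/7)/29712 = -176/7*1/29712 = -11/12999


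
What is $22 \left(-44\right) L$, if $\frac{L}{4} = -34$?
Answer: $131648$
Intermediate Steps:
$L = -136$ ($L = 4 \left(-34\right) = -136$)
$22 \left(-44\right) L = 22 \left(-44\right) \left(-136\right) = \left(-968\right) \left(-136\right) = 131648$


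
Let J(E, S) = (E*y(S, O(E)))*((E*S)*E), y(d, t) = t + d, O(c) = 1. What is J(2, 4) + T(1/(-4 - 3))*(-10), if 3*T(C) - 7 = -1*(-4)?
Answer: 370/3 ≈ 123.33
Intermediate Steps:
T(C) = 11/3 (T(C) = 7/3 + (-1*(-4))/3 = 7/3 + (⅓)*4 = 7/3 + 4/3 = 11/3)
y(d, t) = d + t
J(E, S) = S*E³*(1 + S) (J(E, S) = (E*(S + 1))*((E*S)*E) = (E*(1 + S))*(S*E²) = S*E³*(1 + S))
J(2, 4) + T(1/(-4 - 3))*(-10) = 4*2³*(1 + 4) + (11/3)*(-10) = 4*8*5 - 110/3 = 160 - 110/3 = 370/3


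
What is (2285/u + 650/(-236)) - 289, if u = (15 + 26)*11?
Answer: -15256947/53218 ≈ -286.69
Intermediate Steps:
u = 451 (u = 41*11 = 451)
(2285/u + 650/(-236)) - 289 = (2285/451 + 650/(-236)) - 289 = (2285*(1/451) + 650*(-1/236)) - 289 = (2285/451 - 325/118) - 289 = 123055/53218 - 289 = -15256947/53218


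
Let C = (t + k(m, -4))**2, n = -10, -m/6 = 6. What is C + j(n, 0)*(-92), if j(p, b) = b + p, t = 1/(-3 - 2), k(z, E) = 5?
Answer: 23576/25 ≈ 943.04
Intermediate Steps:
m = -36 (m = -6*6 = -36)
t = -1/5 (t = 1/(-5) = -1/5 ≈ -0.20000)
C = 576/25 (C = (-1/5 + 5)**2 = (24/5)**2 = 576/25 ≈ 23.040)
C + j(n, 0)*(-92) = 576/25 + (0 - 10)*(-92) = 576/25 - 10*(-92) = 576/25 + 920 = 23576/25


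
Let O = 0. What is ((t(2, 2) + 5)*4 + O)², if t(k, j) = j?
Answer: 784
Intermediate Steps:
((t(2, 2) + 5)*4 + O)² = ((2 + 5)*4 + 0)² = (7*4 + 0)² = (28 + 0)² = 28² = 784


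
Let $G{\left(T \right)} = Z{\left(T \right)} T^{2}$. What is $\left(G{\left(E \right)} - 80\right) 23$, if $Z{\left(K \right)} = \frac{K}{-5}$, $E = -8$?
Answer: $\frac{2576}{5} \approx 515.2$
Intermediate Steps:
$Z{\left(K \right)} = - \frac{K}{5}$ ($Z{\left(K \right)} = K \left(- \frac{1}{5}\right) = - \frac{K}{5}$)
$G{\left(T \right)} = - \frac{T^{3}}{5}$ ($G{\left(T \right)} = - \frac{T}{5} T^{2} = - \frac{T^{3}}{5}$)
$\left(G{\left(E \right)} - 80\right) 23 = \left(- \frac{\left(-8\right)^{3}}{5} - 80\right) 23 = \left(\left(- \frac{1}{5}\right) \left(-512\right) - 80\right) 23 = \left(\frac{512}{5} - 80\right) 23 = \frac{112}{5} \cdot 23 = \frac{2576}{5}$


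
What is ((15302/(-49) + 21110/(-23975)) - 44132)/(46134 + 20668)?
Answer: -106557286/160157795 ≈ -0.66533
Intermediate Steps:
((15302/(-49) + 21110/(-23975)) - 44132)/(46134 + 20668) = ((15302*(-1/49) + 21110*(-1/23975)) - 44132)/66802 = ((-2186/7 - 4222/4795) - 44132)*(1/66802) = (-1501632/4795 - 44132)*(1/66802) = -213114572/4795*1/66802 = -106557286/160157795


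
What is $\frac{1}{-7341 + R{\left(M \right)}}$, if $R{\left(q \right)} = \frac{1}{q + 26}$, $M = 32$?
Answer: $- \frac{58}{425777} \approx -0.00013622$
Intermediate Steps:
$R{\left(q \right)} = \frac{1}{26 + q}$
$\frac{1}{-7341 + R{\left(M \right)}} = \frac{1}{-7341 + \frac{1}{26 + 32}} = \frac{1}{-7341 + \frac{1}{58}} = \frac{1}{- \frac{425777}{58}} = - \frac{58}{425777}$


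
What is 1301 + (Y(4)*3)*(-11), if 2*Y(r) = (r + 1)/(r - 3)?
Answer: 2437/2 ≈ 1218.5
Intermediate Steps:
Y(r) = (1 + r)/(2*(-3 + r)) (Y(r) = ((r + 1)/(r - 3))/2 = ((1 + r)/(-3 + r))/2 = (1 + r)/(2*(-3 + r)))
1301 + (Y(4)*3)*(-11) = 1301 + (((1 + 4)/(2*(-3 + 4)))*3)*(-11) = 1301 + (((1/2)*5/1)*3)*(-11) = 1301 + (((1/2)*1*5)*3)*(-11) = 1301 + ((5/2)*3)*(-11) = 1301 + (15/2)*(-11) = 1301 - 165/2 = 2437/2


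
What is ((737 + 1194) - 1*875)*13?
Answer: 13728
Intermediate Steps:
((737 + 1194) - 1*875)*13 = (1931 - 875)*13 = 1056*13 = 13728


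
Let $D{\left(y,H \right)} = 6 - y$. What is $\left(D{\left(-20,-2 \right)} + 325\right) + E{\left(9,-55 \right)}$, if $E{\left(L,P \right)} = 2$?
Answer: $353$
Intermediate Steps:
$\left(D{\left(-20,-2 \right)} + 325\right) + E{\left(9,-55 \right)} = \left(\left(6 - -20\right) + 325\right) + 2 = \left(\left(6 + 20\right) + 325\right) + 2 = \left(26 + 325\right) + 2 = 351 + 2 = 353$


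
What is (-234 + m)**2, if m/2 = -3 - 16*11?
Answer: 350464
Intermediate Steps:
m = -358 (m = 2*(-3 - 16*11) = 2*(-3 - 176) = 2*(-179) = -358)
(-234 + m)**2 = (-234 - 358)**2 = (-592)**2 = 350464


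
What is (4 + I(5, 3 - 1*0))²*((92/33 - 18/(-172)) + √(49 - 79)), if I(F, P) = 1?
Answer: 205225/2838 + 25*I*√30 ≈ 72.313 + 136.93*I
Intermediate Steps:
(4 + I(5, 3 - 1*0))²*((92/33 - 18/(-172)) + √(49 - 79)) = (4 + 1)²*((92/33 - 18/(-172)) + √(49 - 79)) = 5²*((92*(1/33) - 18*(-1/172)) + √(-30)) = 25*((92/33 + 9/86) + I*√30) = 25*(8209/2838 + I*√30) = 205225/2838 + 25*I*√30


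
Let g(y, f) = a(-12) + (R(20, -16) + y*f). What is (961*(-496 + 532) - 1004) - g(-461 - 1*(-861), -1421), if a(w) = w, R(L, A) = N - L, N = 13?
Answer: 602011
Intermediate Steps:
R(L, A) = 13 - L
g(y, f) = -19 + f*y (g(y, f) = -12 + ((13 - 1*20) + y*f) = -12 + ((13 - 20) + f*y) = -12 + (-7 + f*y) = -19 + f*y)
(961*(-496 + 532) - 1004) - g(-461 - 1*(-861), -1421) = (961*(-496 + 532) - 1004) - (-19 - 1421*(-461 - 1*(-861))) = (961*36 - 1004) - (-19 - 1421*(-461 + 861)) = (34596 - 1004) - (-19 - 1421*400) = 33592 - (-19 - 568400) = 33592 - 1*(-568419) = 33592 + 568419 = 602011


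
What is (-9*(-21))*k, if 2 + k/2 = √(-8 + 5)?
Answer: -756 + 378*I*√3 ≈ -756.0 + 654.71*I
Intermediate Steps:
k = -4 + 2*I*√3 (k = -4 + 2*√(-8 + 5) = -4 + 2*√(-3) = -4 + 2*(I*√3) = -4 + 2*I*√3 ≈ -4.0 + 3.4641*I)
(-9*(-21))*k = (-9*(-21))*(-4 + 2*I*√3) = 189*(-4 + 2*I*√3) = -756 + 378*I*√3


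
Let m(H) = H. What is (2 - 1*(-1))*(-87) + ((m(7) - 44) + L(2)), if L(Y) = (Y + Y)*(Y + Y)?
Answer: -282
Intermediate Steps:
L(Y) = 4*Y² (L(Y) = (2*Y)*(2*Y) = 4*Y²)
(2 - 1*(-1))*(-87) + ((m(7) - 44) + L(2)) = (2 - 1*(-1))*(-87) + ((7 - 44) + 4*2²) = (2 + 1)*(-87) + (-37 + 4*4) = 3*(-87) + (-37 + 16) = -261 - 21 = -282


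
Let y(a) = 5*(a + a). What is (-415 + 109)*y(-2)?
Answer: 6120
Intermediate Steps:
y(a) = 10*a (y(a) = 5*(2*a) = 10*a)
(-415 + 109)*y(-2) = (-415 + 109)*(10*(-2)) = -306*(-20) = 6120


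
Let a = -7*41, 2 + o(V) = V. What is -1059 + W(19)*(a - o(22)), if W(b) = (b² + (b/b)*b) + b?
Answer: -123552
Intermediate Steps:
W(b) = b² + 2*b (W(b) = (b² + 1*b) + b = (b² + b) + b = (b + b²) + b = b² + 2*b)
o(V) = -2 + V
a = -287
-1059 + W(19)*(a - o(22)) = -1059 + (19*(2 + 19))*(-287 - (-2 + 22)) = -1059 + (19*21)*(-287 - 1*20) = -1059 + 399*(-287 - 20) = -1059 + 399*(-307) = -1059 - 122493 = -123552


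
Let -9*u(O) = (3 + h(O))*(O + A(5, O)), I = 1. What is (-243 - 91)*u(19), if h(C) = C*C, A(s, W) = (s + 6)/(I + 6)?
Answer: 277888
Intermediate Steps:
A(s, W) = 6/7 + s/7 (A(s, W) = (s + 6)/(1 + 6) = (6 + s)/7 = (6 + s)*(⅐) = 6/7 + s/7)
h(C) = C²
u(O) = -(3 + O²)*(11/7 + O)/9 (u(O) = -(3 + O²)*(O + (6/7 + (⅐)*5))/9 = -(3 + O²)*(O + (6/7 + 5/7))/9 = -(3 + O²)*(O + 11/7)/9 = -(3 + O²)*(11/7 + O)/9)
(-243 - 91)*u(19) = (-243 - 91)*(-11/21 - 11/63*19² - ⅓*19 - ⅑*19³) = -334*(-11/21 - 11/63*361 - 19/3 - ⅑*6859) = -334*(-11/21 - 3971/63 - 19/3 - 6859/9) = -334*(-832) = 277888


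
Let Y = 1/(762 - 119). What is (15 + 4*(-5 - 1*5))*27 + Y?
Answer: -434024/643 ≈ -675.00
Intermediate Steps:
Y = 1/643 ≈ 0.0015552
(15 + 4*(-5 - 1*5))*27 + Y = (15 + 4*(-5 - 1*5))*27 + 1/643 = (15 + 4*(-5 - 5))*27 + 1/643 = (15 + 4*(-10))*27 + 1/643 = (15 - 40)*27 + 1/643 = -25*27 + 1/643 = -675 + 1/643 = -434024/643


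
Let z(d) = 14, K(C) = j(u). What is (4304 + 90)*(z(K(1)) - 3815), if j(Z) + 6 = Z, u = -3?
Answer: -16701594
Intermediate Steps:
j(Z) = -6 + Z
K(C) = -9 (K(C) = -6 - 3 = -9)
(4304 + 90)*(z(K(1)) - 3815) = (4304 + 90)*(14 - 3815) = 4394*(-3801) = -16701594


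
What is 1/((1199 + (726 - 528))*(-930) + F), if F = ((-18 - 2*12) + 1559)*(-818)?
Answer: -1/2540116 ≈ -3.9368e-7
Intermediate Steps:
F = -1240906 (F = ((-18 - 24) + 1559)*(-818) = (-42 + 1559)*(-818) = 1517*(-818) = -1240906)
1/((1199 + (726 - 528))*(-930) + F) = 1/((1199 + (726 - 528))*(-930) - 1240906) = 1/((1199 + 198)*(-930) - 1240906) = 1/(1397*(-930) - 1240906) = 1/(-1299210 - 1240906) = 1/(-2540116) = -1/2540116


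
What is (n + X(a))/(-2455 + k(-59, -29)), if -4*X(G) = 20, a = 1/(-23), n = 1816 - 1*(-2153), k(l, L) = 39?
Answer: -991/604 ≈ -1.6407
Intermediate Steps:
n = 3969 (n = 1816 + 2153 = 3969)
a = -1/23 (a = 1*(-1/23) = -1/23 ≈ -0.043478)
X(G) = -5 (X(G) = -¼*20 = -5)
(n + X(a))/(-2455 + k(-59, -29)) = (3969 - 5)/(-2455 + 39) = 3964/(-2416) = 3964*(-1/2416) = -991/604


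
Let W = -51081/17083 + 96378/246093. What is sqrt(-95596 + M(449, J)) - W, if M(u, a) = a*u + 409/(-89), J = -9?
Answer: 3641417053/1401335573 + I*sqrt(789261078)/89 ≈ 2.5985 + 315.66*I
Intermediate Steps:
W = -3641417053/1401335573 (W = -51081*1/17083 + 96378*(1/246093) = -51081/17083 + 32126/82031 = -3641417053/1401335573 ≈ -2.5985)
M(u, a) = -409/89 + a*u (M(u, a) = a*u + 409*(-1/89) = a*u - 409/89 = -409/89 + a*u)
sqrt(-95596 + M(449, J)) - W = sqrt(-95596 + (-409/89 - 9*449)) - 1*(-3641417053/1401335573) = sqrt(-95596 + (-409/89 - 4041)) + 3641417053/1401335573 = sqrt(-95596 - 360058/89) + 3641417053/1401335573 = sqrt(-8868102/89) + 3641417053/1401335573 = I*sqrt(789261078)/89 + 3641417053/1401335573 = 3641417053/1401335573 + I*sqrt(789261078)/89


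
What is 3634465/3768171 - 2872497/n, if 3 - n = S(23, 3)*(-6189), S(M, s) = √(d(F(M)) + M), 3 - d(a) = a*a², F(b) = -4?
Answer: 1395743349772514/1443349702874739 - 5925961311*√10/383037209 ≈ -47.957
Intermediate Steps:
d(a) = 3 - a³ (d(a) = 3 - a*a² = 3 - a³)
S(M, s) = √(67 + M) (S(M, s) = √((3 - 1*(-4)³) + M) = √((3 - 1*(-64)) + M) = √((3 + 64) + M) = √(67 + M))
n = 3 + 18567*√10 (n = 3 - √(67 + 23)*(-6189) = 3 - √90*(-6189) = 3 - 3*√10*(-6189) = 3 - (-18567)*√10 = 3 + 18567*√10 ≈ 58717.)
3634465/3768171 - 2872497/n = 3634465/3768171 - 2872497/(3 + 18567*√10)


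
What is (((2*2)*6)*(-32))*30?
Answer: -23040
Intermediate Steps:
(((2*2)*6)*(-32))*30 = ((4*6)*(-32))*30 = (24*(-32))*30 = -768*30 = -23040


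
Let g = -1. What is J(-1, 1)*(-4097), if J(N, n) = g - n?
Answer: 8194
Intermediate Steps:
J(N, n) = -1 - n
J(-1, 1)*(-4097) = (-1 - 1*1)*(-4097) = (-1 - 1)*(-4097) = -2*(-4097) = 8194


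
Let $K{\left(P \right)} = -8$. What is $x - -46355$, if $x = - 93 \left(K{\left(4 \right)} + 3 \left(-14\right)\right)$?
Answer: $51005$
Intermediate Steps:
$x = 4650$ ($x = - 93 \left(-8 + 3 \left(-14\right)\right) = - 93 \left(-8 - 42\right) = \left(-93\right) \left(-50\right) = 4650$)
$x - -46355 = 4650 - -46355 = 4650 + 46355 = 51005$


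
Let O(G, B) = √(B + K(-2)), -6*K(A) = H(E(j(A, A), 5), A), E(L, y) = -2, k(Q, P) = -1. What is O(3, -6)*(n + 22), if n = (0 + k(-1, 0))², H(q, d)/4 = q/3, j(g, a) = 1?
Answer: 115*I*√2/3 ≈ 54.212*I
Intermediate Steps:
H(q, d) = 4*q/3 (H(q, d) = 4*(q/3) = 4*q/3)
n = 1 (n = (0 - 1)² = (-1)² = 1)
K(A) = 4/9 (K(A) = -2*(-2)/9 = -⅙*(-8/3) = 4/9)
O(G, B) = √(4/9 + B) (O(G, B) = √(B + 4/9) = √(4/9 + B))
O(3, -6)*(n + 22) = (√(4 + 9*(-6))/3)*(1 + 22) = (√(4 - 54)/3)*23 = (√(-50)/3)*23 = ((5*I*√2)/3)*23 = (5*I*√2/3)*23 = 115*I*√2/3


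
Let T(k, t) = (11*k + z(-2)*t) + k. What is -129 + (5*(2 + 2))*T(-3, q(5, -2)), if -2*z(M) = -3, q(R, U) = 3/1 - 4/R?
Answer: -783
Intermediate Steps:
q(R, U) = 3 - 4/R (q(R, U) = 3*1 - 4/R = 3 - 4/R)
z(M) = 3/2 (z(M) = -1/2*(-3) = 3/2)
T(k, t) = 12*k + 3*t/2 (T(k, t) = (11*k + 3*t/2) + k = 12*k + 3*t/2)
-129 + (5*(2 + 2))*T(-3, q(5, -2)) = -129 + (5*(2 + 2))*(12*(-3) + 3*(3 - 4/5)/2) = -129 + (5*4)*(-36 + 3*(3 - 4*1/5)/2) = -129 + 20*(-36 + 3*(3 - 4/5)/2) = -129 + 20*(-36 + (3/2)*(11/5)) = -129 + 20*(-36 + 33/10) = -129 + 20*(-327/10) = -129 - 654 = -783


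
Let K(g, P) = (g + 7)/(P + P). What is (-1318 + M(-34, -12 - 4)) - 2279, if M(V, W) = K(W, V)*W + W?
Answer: -61457/17 ≈ -3615.1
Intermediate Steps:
K(g, P) = (7 + g)/(2*P) (K(g, P) = (7 + g)/((2*P)) = (7 + g)*(1/(2*P)) = (7 + g)/(2*P))
M(V, W) = W + W*(7 + W)/(2*V) (M(V, W) = ((7 + W)/(2*V))*W + W = W*(7 + W)/(2*V) + W = W + W*(7 + W)/(2*V))
(-1318 + M(-34, -12 - 4)) - 2279 = (-1318 + (1/2)*(-12 - 4)*(7 + (-12 - 4) + 2*(-34))/(-34)) - 2279 = (-1318 + (1/2)*(-16)*(-1/34)*(7 - 16 - 68)) - 2279 = (-1318 + (1/2)*(-16)*(-1/34)*(-77)) - 2279 = (-1318 - 308/17) - 2279 = -22714/17 - 2279 = -61457/17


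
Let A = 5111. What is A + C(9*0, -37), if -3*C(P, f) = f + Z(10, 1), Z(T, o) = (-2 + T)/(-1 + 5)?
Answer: 15368/3 ≈ 5122.7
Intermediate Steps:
Z(T, o) = -1/2 + T/4 (Z(T, o) = (-2 + T)/4 = (-2 + T)*(1/4) = -1/2 + T/4)
C(P, f) = -2/3 - f/3 (C(P, f) = -(f + (-1/2 + (1/4)*10))/3 = -(f + (-1/2 + 5/2))/3 = -(f + 2)/3 = -(2 + f)/3 = -2/3 - f/3)
A + C(9*0, -37) = 5111 + (-2/3 - 1/3*(-37)) = 5111 + (-2/3 + 37/3) = 5111 + 35/3 = 15368/3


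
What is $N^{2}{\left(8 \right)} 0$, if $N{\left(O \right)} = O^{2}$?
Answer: $0$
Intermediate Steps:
$N^{2}{\left(8 \right)} 0 = \left(8^{2}\right)^{2} \cdot 0 = 64^{2} \cdot 0 = 4096 \cdot 0 = 0$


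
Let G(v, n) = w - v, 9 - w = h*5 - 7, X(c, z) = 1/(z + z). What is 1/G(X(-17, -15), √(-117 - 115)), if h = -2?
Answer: 30/781 ≈ 0.038412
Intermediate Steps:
X(c, z) = 1/(2*z)
w = 26 (w = 9 - (-2*5 - 7) = 9 - (-10 - 7) = 9 - 1*(-17) = 9 + 17 = 26)
G(v, n) = 26 - v
1/G(X(-17, -15), √(-117 - 115)) = 1/(26 - 1/(2*(-15))) = 1/(26 - (-1)/(2*15)) = 1/(26 - 1*(-1/30)) = 1/(26 + 1/30) = 1/(781/30) = 30/781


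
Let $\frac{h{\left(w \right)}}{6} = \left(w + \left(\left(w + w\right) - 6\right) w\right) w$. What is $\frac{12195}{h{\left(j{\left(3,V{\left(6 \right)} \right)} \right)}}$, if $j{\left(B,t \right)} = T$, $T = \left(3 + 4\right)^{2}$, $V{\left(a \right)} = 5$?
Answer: $\frac{1355}{148862} \approx 0.0091024$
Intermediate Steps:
$T = 49$ ($T = 7^{2} = 49$)
$j{\left(B,t \right)} = 49$
$h{\left(w \right)} = 6 w \left(w + w \left(-6 + 2 w\right)\right)$ ($h{\left(w \right)} = 6 \left(w + \left(\left(w + w\right) - 6\right) w\right) w = 6 \left(w + \left(2 w - 6\right) w\right) w = 6 \left(w + \left(-6 + 2 w\right) w\right) w = 6 \left(w + w \left(-6 + 2 w\right)\right) w = 6 w \left(w + w \left(-6 + 2 w\right)\right)$)
$\frac{12195}{h{\left(j{\left(3,V{\left(6 \right)} \right)} \right)}} = \frac{12195}{49^{2} \left(-30 + 12 \cdot 49\right)} = \frac{12195}{2401 \left(-30 + 588\right)} = \frac{12195}{2401 \cdot 558} = \frac{12195}{1339758} = 12195 \cdot \frac{1}{1339758} = \frac{1355}{148862}$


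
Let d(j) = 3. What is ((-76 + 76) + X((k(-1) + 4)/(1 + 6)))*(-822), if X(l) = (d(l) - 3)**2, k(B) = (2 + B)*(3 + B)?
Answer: 0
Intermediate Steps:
X(l) = 0 (X(l) = (3 - 3)**2 = 0**2 = 0)
((-76 + 76) + X((k(-1) + 4)/(1 + 6)))*(-822) = ((-76 + 76) + 0)*(-822) = (0 + 0)*(-822) = 0*(-822) = 0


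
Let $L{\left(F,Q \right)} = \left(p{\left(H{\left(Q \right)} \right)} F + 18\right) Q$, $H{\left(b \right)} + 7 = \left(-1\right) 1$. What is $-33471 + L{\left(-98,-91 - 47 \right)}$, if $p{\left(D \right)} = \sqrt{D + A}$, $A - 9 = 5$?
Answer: $-35955 + 13524 \sqrt{6} \approx -2828.1$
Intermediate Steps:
$A = 14$ ($A = 9 + 5 = 14$)
$H{\left(b \right)} = -8$ ($H{\left(b \right)} = -7 - 1 = -8$)
$p{\left(D \right)} = \sqrt{14 + D}$ ($p{\left(D \right)} = \sqrt{D + 14} = \sqrt{14 + D}$)
$L{\left(F,Q \right)} = Q \left(18 + F \sqrt{6}\right)$ ($L{\left(F,Q \right)} = \left(\sqrt{14 - 8} F + 18\right) Q = \left(\sqrt{6} F + 18\right) Q = \left(F \sqrt{6} + 18\right) Q = \left(18 + F \sqrt{6}\right) Q = Q \left(18 + F \sqrt{6}\right)$)
$-33471 + L{\left(-98,-91 - 47 \right)} = -33471 + \left(-91 - 47\right) \left(18 - 98 \sqrt{6}\right) = -33471 - 138 \left(18 - 98 \sqrt{6}\right) = -33471 - \left(2484 - 13524 \sqrt{6}\right) = -35955 + 13524 \sqrt{6}$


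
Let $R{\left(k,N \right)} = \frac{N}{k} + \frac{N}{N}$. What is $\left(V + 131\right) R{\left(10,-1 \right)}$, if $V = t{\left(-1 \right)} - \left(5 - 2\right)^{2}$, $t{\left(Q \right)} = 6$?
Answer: $\frac{576}{5} \approx 115.2$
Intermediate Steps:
$R{\left(k,N \right)} = 1 + \frac{N}{k}$ ($R{\left(k,N \right)} = \frac{N}{k} + 1 = 1 + \frac{N}{k}$)
$V = -3$ ($V = 6 - \left(5 - 2\right)^{2} = 6 - 3^{2} = 6 - 9 = -3$)
$\left(V + 131\right) R{\left(10,-1 \right)} = \left(-3 + 131\right) \frac{-1 + 10}{10} = 128 \cdot \frac{1}{10} \cdot 9 = 128 \cdot \frac{9}{10} = \frac{576}{5}$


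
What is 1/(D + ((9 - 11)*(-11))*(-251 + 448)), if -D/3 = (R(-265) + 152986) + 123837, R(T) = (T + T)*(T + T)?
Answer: -1/1668835 ≈ -5.9922e-7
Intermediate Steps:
R(T) = 4*T**2 (R(T) = (2*T)*(2*T) = 4*T**2)
D = -1673169 (D = -3*((4*(-265)**2 + 152986) + 123837) = -3*((4*70225 + 152986) + 123837) = -3*((280900 + 152986) + 123837) = -3*(433886 + 123837) = -3*557723 = -1673169)
1/(D + ((9 - 11)*(-11))*(-251 + 448)) = 1/(-1673169 + ((9 - 11)*(-11))*(-251 + 448)) = 1/(-1673169 - 2*(-11)*197) = 1/(-1673169 + 22*197) = 1/(-1673169 + 4334) = 1/(-1668835) = -1/1668835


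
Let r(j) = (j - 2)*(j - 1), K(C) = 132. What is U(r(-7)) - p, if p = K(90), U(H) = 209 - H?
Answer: 5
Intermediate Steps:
r(j) = (-1 + j)*(-2 + j) (r(j) = (-2 + j)*(-1 + j) = (-1 + j)*(-2 + j))
p = 132
U(r(-7)) - p = (209 - (2 + (-7)**2 - 3*(-7))) - 1*132 = (209 - (2 + 49 + 21)) - 132 = (209 - 1*72) - 132 = (209 - 72) - 132 = 137 - 132 = 5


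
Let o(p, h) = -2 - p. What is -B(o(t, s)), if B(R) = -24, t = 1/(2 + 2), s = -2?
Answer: 24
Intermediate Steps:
t = 1/4 ≈ 0.25000
-B(o(t, s)) = -1*(-24) = 24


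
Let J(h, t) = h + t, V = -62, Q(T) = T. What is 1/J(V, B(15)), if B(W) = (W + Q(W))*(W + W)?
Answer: 1/838 ≈ 0.0011933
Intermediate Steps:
B(W) = 4*W² (B(W) = (W + W)*(W + W) = (2*W)*(2*W) = 4*W²)
1/J(V, B(15)) = 1/(-62 + 4*15²) = 1/(-62 + 4*225) = 1/(-62 + 900) = 1/838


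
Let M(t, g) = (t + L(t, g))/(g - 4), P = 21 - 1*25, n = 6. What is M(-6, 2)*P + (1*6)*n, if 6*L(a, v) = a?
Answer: 22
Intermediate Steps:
P = -4 (P = 21 - 25 = -4)
L(a, v) = a/6
M(t, g) = 7*t/(6*(-4 + g)) (M(t, g) = (t + t/6)/(g - 4) = (7*t/6)/(-4 + g) = 7*t/(6*(-4 + g)))
M(-6, 2)*P + (1*6)*n = ((7/6)*(-6)/(-4 + 2))*(-4) + (1*6)*6 = ((7/6)*(-6)/(-2))*(-4) + 6*6 = ((7/6)*(-6)*(-½))*(-4) + 36 = (7/2)*(-4) + 36 = -14 + 36 = 22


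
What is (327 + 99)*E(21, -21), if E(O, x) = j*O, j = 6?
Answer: 53676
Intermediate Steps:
E(O, x) = 6*O
(327 + 99)*E(21, -21) = (327 + 99)*(6*21) = 426*126 = 53676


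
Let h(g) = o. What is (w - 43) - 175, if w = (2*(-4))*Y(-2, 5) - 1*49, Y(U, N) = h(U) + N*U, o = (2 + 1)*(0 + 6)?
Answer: -331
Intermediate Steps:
o = 18 (o = 3*6 = 18)
h(g) = 18
Y(U, N) = 18 + N*U
w = -113 (w = (2*(-4))*(18 + 5*(-2)) - 1*49 = -8*(18 - 10) - 49 = -8*8 - 49 = -64 - 49 = -113)
(w - 43) - 175 = (-113 - 43) - 175 = -156 - 175 = -331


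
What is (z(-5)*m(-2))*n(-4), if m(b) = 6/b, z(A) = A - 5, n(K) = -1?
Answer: -30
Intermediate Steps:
z(A) = -5 + A
(z(-5)*m(-2))*n(-4) = ((-5 - 5)*(6/(-2)))*(-1) = -60*(-1)/2*(-1) = -10*(-3)*(-1) = 30*(-1) = -30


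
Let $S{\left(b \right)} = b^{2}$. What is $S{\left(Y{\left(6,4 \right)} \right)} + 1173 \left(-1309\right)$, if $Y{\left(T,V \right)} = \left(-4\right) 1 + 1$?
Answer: $-1535448$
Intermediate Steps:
$Y{\left(T,V \right)} = -3$ ($Y{\left(T,V \right)} = -4 + 1 = -3$)
$S{\left(Y{\left(6,4 \right)} \right)} + 1173 \left(-1309\right) = \left(-3\right)^{2} + 1173 \left(-1309\right) = 9 - 1535457 = -1535448$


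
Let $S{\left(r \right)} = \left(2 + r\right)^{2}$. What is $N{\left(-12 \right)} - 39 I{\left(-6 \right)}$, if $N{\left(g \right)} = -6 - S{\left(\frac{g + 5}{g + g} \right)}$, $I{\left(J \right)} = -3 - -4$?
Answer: $- \frac{28945}{576} \approx -50.252$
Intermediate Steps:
$I{\left(J \right)} = 1$ ($I{\left(J \right)} = -3 + 4 = 1$)
$N{\left(g \right)} = -6 - \left(2 + \frac{5 + g}{2 g}\right)^{2}$ ($N{\left(g \right)} = -6 - \left(2 + \frac{g + 5}{g + g}\right)^{2} = -6 - \left(2 + \frac{5 + g}{2 g}\right)^{2}$)
$N{\left(-12 \right)} - 39 I{\left(-6 \right)} = \frac{-25 - -600 - 49 \left(-12\right)^{2}}{4 \cdot 144} - 39 = \frac{1}{4} \cdot \frac{1}{144} \left(-25 + 600 - 7056\right) - 39 = \frac{1}{4} \cdot \frac{1}{144} \left(-6481\right) - 39 = - \frac{6481}{576} - 39 = - \frac{28945}{576}$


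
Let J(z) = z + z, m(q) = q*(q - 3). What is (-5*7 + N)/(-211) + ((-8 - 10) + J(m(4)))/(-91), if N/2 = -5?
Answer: 6205/19201 ≈ 0.32316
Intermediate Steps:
N = -10 (N = 2*(-5) = -10)
m(q) = q*(-3 + q)
J(z) = 2*z
(-5*7 + N)/(-211) + ((-8 - 10) + J(m(4)))/(-91) = (-5*7 - 10)/(-211) + ((-8 - 10) + 2*(4*(-3 + 4)))/(-91) = (-35 - 10)*(-1/211) + (-18 + 2*(4*1))*(-1/91) = -45*(-1/211) + (-18 + 2*4)*(-1/91) = 45/211 + (-18 + 8)*(-1/91) = 45/211 - 10*(-1/91) = 45/211 + 10/91 = 6205/19201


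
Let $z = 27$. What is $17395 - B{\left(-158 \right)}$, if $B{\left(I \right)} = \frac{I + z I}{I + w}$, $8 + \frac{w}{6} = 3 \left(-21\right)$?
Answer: $\frac{1269282}{73} \approx 17387.0$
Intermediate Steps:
$w = -426$ ($w = -48 + 6 \cdot 3 \left(-21\right) = -48 + 6 \left(-63\right) = -48 - 378 = -426$)
$B{\left(I \right)} = \frac{28 I}{-426 + I}$ ($B{\left(I \right)} = \frac{I + 27 I}{I - 426} = \frac{28 I}{-426 + I}$)
$17395 - B{\left(-158 \right)} = 17395 - 28 \left(-158\right) \frac{1}{-426 - 158} = 17395 - 28 \left(-158\right) \frac{1}{-584} = 17395 - 28 \left(-158\right) \left(- \frac{1}{584}\right) = 17395 - \frac{553}{73} = \frac{1269282}{73}$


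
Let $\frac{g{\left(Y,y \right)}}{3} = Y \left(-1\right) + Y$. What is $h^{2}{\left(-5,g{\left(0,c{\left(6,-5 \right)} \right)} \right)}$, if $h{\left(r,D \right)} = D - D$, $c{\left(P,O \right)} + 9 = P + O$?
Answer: $0$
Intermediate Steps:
$c{\left(P,O \right)} = -9 + O + P$ ($c{\left(P,O \right)} = -9 + \left(P + O\right) = -9 + \left(O + P\right) = -9 + O + P$)
$g{\left(Y,y \right)} = 0$ ($g{\left(Y,y \right)} = 3 \left(Y \left(-1\right) + Y\right) = 3 \left(- Y + Y\right) = 3 \cdot 0 = 0$)
$h{\left(r,D \right)} = 0$
$h^{2}{\left(-5,g{\left(0,c{\left(6,-5 \right)} \right)} \right)} = 0^{2} = 0$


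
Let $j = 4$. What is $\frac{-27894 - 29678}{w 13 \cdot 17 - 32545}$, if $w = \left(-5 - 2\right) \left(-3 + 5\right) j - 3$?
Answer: $\frac{389}{308} \approx 1.263$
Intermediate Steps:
$w = -59$ ($w = \left(-5 - 2\right) \left(-3 + 5\right) 4 - 3 = \left(-7\right) 2 \cdot 4 - 3 = \left(-14\right) 4 - 3 = -56 - 3 = -59$)
$\frac{-27894 - 29678}{w 13 \cdot 17 - 32545} = \frac{-27894 - 29678}{\left(-59\right) 13 \cdot 17 - 32545} = - \frac{57572}{\left(-767\right) 17 - 32545} = - \frac{57572}{-13039 - 32545} = - \frac{57572}{-45584} = \left(-57572\right) \left(- \frac{1}{45584}\right) = \frac{389}{308}$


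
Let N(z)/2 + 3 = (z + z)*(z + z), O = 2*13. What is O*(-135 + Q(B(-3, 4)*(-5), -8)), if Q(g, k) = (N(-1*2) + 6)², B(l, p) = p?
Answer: 23114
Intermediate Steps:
O = 26
N(z) = -6 + 8*z² (N(z) = -6 + 2*((z + z)*(z + z)) = -6 + 2*((2*z)*(2*z)) = -6 + 2*(4*z²) = -6 + 8*z²)
Q(g, k) = 1024 (Q(g, k) = ((-6 + 8*(-1*2)²) + 6)² = ((-6 + 8*(-2)²) + 6)² = ((-6 + 8*4) + 6)² = ((-6 + 32) + 6)² = (26 + 6)² = 32² = 1024)
O*(-135 + Q(B(-3, 4)*(-5), -8)) = 26*(-135 + 1024) = 26*889 = 23114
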